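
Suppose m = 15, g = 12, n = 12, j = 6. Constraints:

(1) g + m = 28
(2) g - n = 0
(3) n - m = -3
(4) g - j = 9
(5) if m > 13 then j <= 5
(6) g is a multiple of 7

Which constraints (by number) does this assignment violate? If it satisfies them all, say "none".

No — constraints 1, 4, 5, 6 are not satisfied.

(1) g + m = 12 + 15 = 27, not 28 — does not hold.
(2) g - n = 12 - 12 = 0 — holds.
(3) n - m = 12 - 15 = -3 — holds.
(4) g - j = 12 - 6 = 6, not 9 — does not hold.
(5) m = 15 > 13, so we need j ≤ 5; but j = 6 > 5 — does not hold.
(6) 12 = 7*1 + 5, so 7 does not divide 12 — does not hold.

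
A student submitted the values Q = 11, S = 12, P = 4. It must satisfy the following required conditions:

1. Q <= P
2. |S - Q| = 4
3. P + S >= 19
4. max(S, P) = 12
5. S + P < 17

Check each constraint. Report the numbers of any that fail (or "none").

The assignment fails constraints 1, 2, and 3.

1. Q = 11, P = 4; 11 > 4 (want ≤) — fails.
2. |12 - 11| = 1, not 4 — fails.
3. P + S = 4 + 12 = 16; 16 < 19, bound 19 not met — fails.
4. max(12, 4) = 12 — holds.
5. S + P = 12 + 4 = 16; 16 < 17 — holds.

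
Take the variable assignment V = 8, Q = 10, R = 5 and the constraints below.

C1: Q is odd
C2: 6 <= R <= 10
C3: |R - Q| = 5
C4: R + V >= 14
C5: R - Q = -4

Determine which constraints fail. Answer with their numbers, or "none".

No — constraints 1, 2, 4, and 5 are not satisfied.

C1: Q = 10 is even — violated.
C2: R = 5 is outside [6, 10] — violated.
C3: |5 - 10| = 5 — OK.
C4: R + V = 5 + 8 = 13; 13 < 14, bound 14 not met — violated.
C5: R - Q = 5 - 10 = -5, not -4 — violated.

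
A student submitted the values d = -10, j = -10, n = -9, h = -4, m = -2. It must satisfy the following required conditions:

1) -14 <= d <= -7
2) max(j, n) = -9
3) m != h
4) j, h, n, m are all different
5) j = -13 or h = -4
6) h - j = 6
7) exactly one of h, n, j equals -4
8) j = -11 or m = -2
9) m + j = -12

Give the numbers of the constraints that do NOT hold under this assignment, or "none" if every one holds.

1) d = -10 lies in [-14, -7]  ✓
2) max(-10, -9) = -9  ✓
3) m = -2, h = -4; distinct  ✓
4) values -10, -4, -9, -2 are pairwise distinct  ✓
5) j = -10 ≠ -13, but h = -4 = -4 (second disjunct)  ✓
6) h - j = -4 - (-10) = 6  ✓
7) h=-4, n=-9, j=-10; 1 of them equals -4  ✓
8) j = -10 ≠ -11, but m = -2 = -2 (second disjunct)  ✓
9) m + j = -2 + (-10) = -12  ✓

Yes — all constraints hold.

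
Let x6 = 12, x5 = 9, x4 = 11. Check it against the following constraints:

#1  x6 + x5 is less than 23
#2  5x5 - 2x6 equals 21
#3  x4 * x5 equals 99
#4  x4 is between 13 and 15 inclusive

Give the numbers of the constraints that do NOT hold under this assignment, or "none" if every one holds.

#1 x6 + x5 = 12 + 9 = 21; 21 < 23  yes
#2 5x5 - 2x6 = 5(9) - 2(12) = 21  yes
#3 x4 * x5 = 11 * 9 = 99  yes
#4 x4 = 11 is outside [13, 15]  no

Constraint 4 does not hold.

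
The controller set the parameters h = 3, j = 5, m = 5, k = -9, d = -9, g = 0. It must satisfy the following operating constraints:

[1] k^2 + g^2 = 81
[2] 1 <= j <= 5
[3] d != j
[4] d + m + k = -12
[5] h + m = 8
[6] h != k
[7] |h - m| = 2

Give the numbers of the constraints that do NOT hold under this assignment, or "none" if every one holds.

Constraint 4 is violated.

[1] k^2 + g^2 = (-9)^2 + 0^2 = 81 + 0 = 81  holds
[2] j = 5 lies in [1, 5]  holds
[3] d = -9, j = 5; distinct  holds
[4] d + m + k = -9 + 5 + (-9) = -13, not -12  fails
[5] h + m = 3 + 5 = 8  holds
[6] h = 3, k = -9; distinct  holds
[7] |3 - 5| = 2  holds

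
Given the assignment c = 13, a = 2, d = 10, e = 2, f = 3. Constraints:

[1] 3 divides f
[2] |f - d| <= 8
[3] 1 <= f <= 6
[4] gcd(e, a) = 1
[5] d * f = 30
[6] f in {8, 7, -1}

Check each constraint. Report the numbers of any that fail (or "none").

[1] 3 / 3 = 1, so 3 divides 3 — satisfied.
[2] |3 - 10| = 7; 7 ≤ 8 — satisfied.
[3] f = 3 lies in [1, 6] — satisfied.
[4] gcd(2, 2) = 2, not 1 — violated.
[5] d * f = 10 * 3 = 30 — satisfied.
[6] f = 3 is not in {8, 7, -1} — violated.

Constraints 4, 6 do not hold.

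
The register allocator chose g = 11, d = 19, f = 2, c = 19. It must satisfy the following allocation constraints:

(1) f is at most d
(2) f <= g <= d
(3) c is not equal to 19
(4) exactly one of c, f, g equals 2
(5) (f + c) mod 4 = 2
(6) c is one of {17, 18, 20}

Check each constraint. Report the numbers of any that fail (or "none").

(1) f = 2, d = 19; 2 ≤ 19 — holds.
(2) values 2 <= 11 <= 19 — holds.
(3) c = 19, but 19 is required to differ — does not hold.
(4) c=19, f=2, g=11; 1 of them equals 2 — holds.
(5) f + c = 21; 21 mod 4 = 1, not 2 — does not hold.
(6) c = 19 is not in {17, 18, 20} — does not hold.

Constraints 3, 5, 6 are violated.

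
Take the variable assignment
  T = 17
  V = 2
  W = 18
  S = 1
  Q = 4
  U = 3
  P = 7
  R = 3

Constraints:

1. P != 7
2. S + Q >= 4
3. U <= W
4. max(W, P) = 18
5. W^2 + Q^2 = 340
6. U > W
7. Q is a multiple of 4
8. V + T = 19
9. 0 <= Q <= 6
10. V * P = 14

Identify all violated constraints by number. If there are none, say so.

1. P = 7, but 7 is required to differ  false
2. S + Q = 1 + 4 = 5; 5 ≥ 4  true
3. U = 3, W = 18; 3 ≤ 18  true
4. max(18, 7) = 18  true
5. W^2 + Q^2 = 18^2 + 4^2 = 324 + 16 = 340  true
6. U = 3, W = 18; 3 ≤ 18 (want >)  false
7. 4 / 4 = 1, so 4 divides 4  true
8. V + T = 2 + 17 = 19  true
9. Q = 4 lies in [0, 6]  true
10. V * P = 2 * 7 = 14  true

No — constraints 1 and 6 are not satisfied.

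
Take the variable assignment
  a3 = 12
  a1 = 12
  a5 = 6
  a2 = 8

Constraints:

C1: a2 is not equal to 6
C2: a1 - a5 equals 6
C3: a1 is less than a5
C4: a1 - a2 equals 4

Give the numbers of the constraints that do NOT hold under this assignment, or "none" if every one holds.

C1: a2 = 8, and 8 ≠ 6  OK
C2: a1 - a5 = 12 - 6 = 6  OK
C3: a1 = 12, a5 = 6; 12 ≥ 6 (want <)  FAIL
C4: a1 - a2 = 12 - 8 = 4  OK

The assignment fails constraint 3.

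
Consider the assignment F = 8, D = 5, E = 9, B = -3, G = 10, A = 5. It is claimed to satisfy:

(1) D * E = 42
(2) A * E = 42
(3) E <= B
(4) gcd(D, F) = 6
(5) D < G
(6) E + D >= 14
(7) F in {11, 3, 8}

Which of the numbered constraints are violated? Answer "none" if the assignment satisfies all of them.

No — constraints 1, 2, 3, 4 are not satisfied.

(1) D * E = 5 * 9 = 45, not 42  no
(2) A * E = 5 * 9 = 45, not 42  no
(3) E = 9, B = -3; 9 > -3 (want ≤)  no
(4) gcd(5, 8) = 1, not 6  no
(5) D = 5, G = 10; 5 < 10  yes
(6) E + D = 9 + 5 = 14; 14 ≥ 14  yes
(7) F = 8 is in {11, 3, 8}  yes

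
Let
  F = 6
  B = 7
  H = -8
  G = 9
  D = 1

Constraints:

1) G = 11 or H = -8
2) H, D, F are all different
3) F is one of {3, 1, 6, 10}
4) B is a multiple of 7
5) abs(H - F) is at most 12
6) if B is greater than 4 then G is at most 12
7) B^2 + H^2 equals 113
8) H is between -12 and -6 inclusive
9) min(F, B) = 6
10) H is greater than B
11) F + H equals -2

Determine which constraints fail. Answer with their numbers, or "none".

1) G = 9 ≠ 11, but H = -8 = -8 (second disjunct)  true
2) values -8, 1, 6 are pairwise distinct  true
3) F = 6 is in {3, 1, 6, 10}  true
4) 7 / 7 = 1, so 7 divides 7  true
5) abs(-8 - 6) = 14; 14 > 12, exceeds bound 12  false
6) B = 7 > 4, so we need G ≤ 12; G = 9 ≤ 12  true
7) B^2 + H^2 = 7^2 + (-8)^2 = 49 + 64 = 113  true
8) H = -8 lies in [-12, -6]  true
9) min(6, 7) = 6  true
10) H = -8, B = 7; -8 ≤ 7 (want >)  false
11) F + H = 6 + (-8) = -2  true

Constraints 5 and 10 are violated.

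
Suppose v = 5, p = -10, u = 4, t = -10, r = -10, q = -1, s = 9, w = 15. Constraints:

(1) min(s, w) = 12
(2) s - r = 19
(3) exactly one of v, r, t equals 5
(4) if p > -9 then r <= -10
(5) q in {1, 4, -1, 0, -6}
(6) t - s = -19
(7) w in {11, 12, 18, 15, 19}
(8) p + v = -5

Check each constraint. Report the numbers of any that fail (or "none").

The assignment fails constraint 1.

(1) min(9, 15) = 9, not 12  ✗
(2) s - r = 9 - (-10) = 19  ✓
(3) v=5, r=-10, t=-10; 1 of them equals 5  ✓
(4) p = -10, not > -9; antecedent false, conditional vacuously true  ✓
(5) q = -1 is in {1, 4, -1, 0, -6}  ✓
(6) t - s = -10 - 9 = -19  ✓
(7) w = 15 is in {11, 12, 18, 15, 19}  ✓
(8) p + v = -10 + 5 = -5  ✓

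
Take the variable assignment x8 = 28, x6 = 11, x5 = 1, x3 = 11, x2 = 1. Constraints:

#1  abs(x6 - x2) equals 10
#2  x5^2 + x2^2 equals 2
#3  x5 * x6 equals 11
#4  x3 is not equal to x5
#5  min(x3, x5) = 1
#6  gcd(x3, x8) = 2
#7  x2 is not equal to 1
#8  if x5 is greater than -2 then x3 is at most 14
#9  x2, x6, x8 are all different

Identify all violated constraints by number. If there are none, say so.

#1 abs(11 - 1) = 10  OK
#2 x5^2 + x2^2 = 1^2 + 1^2 = 1 + 1 = 2  OK
#3 x5 * x6 = 1 * 11 = 11  OK
#4 x3 = 11, x5 = 1; distinct  OK
#5 min(11, 1) = 1  OK
#6 gcd(11, 28) = 1, not 2  FAIL
#7 x2 = 1, but 1 is required to differ  FAIL
#8 x5 = 1 > -2, so we need x3 ≤ 14; x3 = 11 ≤ 14  OK
#9 values 1, 11, 28 are pairwise distinct  OK

The assignment fails constraints 6, 7.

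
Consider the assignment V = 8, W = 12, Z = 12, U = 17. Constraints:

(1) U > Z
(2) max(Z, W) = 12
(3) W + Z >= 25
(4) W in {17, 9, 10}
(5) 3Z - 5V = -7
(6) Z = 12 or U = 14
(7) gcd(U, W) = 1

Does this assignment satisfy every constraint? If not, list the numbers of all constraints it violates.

(1) U = 17, Z = 12; 17 > 12 — OK.
(2) max(12, 12) = 12 — OK.
(3) W + Z = 12 + 12 = 24; 24 < 25, bound 25 not met — violated.
(4) W = 12 is not in {17, 9, 10} — violated.
(5) 3Z - 5V = 3(12) - 5(8) = -4, not -7 — violated.
(6) Z = 12 = 12 (first disjunct) — OK.
(7) gcd(17, 12) = 1 — OK.

Constraints 3, 4, 5 are violated.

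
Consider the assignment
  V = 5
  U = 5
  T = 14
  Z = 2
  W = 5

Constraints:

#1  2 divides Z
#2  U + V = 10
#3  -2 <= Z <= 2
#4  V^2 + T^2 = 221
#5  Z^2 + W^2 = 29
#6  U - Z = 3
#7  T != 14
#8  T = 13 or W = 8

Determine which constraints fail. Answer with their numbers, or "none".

#1 2 / 2 = 1, so 2 divides 2 — OK.
#2 U + V = 5 + 5 = 10 — OK.
#3 Z = 2 lies in [-2, 2] — OK.
#4 V^2 + T^2 = 5^2 + 14^2 = 25 + 196 = 221 — OK.
#5 Z^2 + W^2 = 2^2 + 5^2 = 4 + 25 = 29 — OK.
#6 U - Z = 5 - 2 = 3 — OK.
#7 T = 14, but 14 is required to differ — violated.
#8 T = 14 ≠ 13 and W = 5 ≠ 8; both disjuncts false — violated.

The assignment fails constraints 7, 8.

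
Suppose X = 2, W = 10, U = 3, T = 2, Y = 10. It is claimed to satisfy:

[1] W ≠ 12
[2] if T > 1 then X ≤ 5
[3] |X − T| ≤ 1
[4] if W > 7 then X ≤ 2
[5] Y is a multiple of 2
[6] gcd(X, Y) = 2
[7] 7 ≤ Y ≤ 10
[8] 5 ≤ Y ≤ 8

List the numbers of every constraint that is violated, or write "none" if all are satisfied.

[1] W = 10, and 10 ≠ 12  ✓
[2] T = 2 > 1, so we need X ≤ 5; X = 2 ≤ 5  ✓
[3] |2 − 2| = 0; 0 ≤ 1  ✓
[4] W = 10 > 7, so we need X ≤ 2; X = 2 ≤ 2  ✓
[5] 10 / 2 = 5, so 2 divides 10  ✓
[6] gcd(2, 10) = 2  ✓
[7] Y = 10 lies in [7, 10]  ✓
[8] Y = 10 is outside [5, 8]  ✗

No — constraint 8 is not satisfied.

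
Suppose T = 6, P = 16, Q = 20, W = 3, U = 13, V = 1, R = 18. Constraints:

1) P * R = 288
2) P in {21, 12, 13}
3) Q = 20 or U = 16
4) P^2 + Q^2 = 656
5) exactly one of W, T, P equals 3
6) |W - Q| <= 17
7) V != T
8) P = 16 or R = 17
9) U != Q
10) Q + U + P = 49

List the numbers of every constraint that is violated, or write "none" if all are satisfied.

Violated: 2.

1) P * R = 16 * 18 = 288 — OK.
2) P = 16 is not in {21, 12, 13} — violated.
3) Q = 20 = 20 (first disjunct) — OK.
4) P^2 + Q^2 = 16^2 + 20^2 = 256 + 400 = 656 — OK.
5) W=3, T=6, P=16; 1 of them equals 3 — OK.
6) |3 - 20| = 17; 17 ≤ 17 — OK.
7) V = 1, T = 6; distinct — OK.
8) P = 16 = 16 (first disjunct) — OK.
9) U = 13, Q = 20; distinct — OK.
10) Q + U + P = 20 + 13 + 16 = 49 — OK.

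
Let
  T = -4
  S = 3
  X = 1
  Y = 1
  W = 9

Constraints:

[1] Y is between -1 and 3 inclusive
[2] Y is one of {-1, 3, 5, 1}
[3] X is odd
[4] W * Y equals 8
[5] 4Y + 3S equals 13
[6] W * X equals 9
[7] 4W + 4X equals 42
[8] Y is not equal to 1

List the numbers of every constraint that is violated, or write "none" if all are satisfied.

Constraints 4, 7, 8 are violated.

[1] Y = 1 lies in [-1, 3]  ✓
[2] Y = 1 is in {-1, 3, 5, 1}  ✓
[3] X = 1 is odd  ✓
[4] W * Y = 9 * 1 = 9, not 8  ✗
[5] 4Y + 3S = 4(1) + 3(3) = 13  ✓
[6] W * X = 9 * 1 = 9  ✓
[7] 4W + 4X = 4(9) + 4(1) = 40, not 42  ✗
[8] Y = 1, but 1 is required to differ  ✗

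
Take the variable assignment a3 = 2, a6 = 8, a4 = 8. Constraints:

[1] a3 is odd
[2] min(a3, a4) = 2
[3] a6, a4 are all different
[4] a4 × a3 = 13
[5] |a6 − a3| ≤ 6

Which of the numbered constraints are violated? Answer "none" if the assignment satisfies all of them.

[1] a3 = 2 is even — fails.
[2] min(2, 8) = 2 — holds.
[3] a6 = a4 = 8, not all different — fails.
[4] a4 × a3 = 8 × 2 = 16, not 13 — fails.
[5] |8 − 2| = 6; 6 ≤ 6 — holds.

Constraints 1, 3, and 4 do not hold.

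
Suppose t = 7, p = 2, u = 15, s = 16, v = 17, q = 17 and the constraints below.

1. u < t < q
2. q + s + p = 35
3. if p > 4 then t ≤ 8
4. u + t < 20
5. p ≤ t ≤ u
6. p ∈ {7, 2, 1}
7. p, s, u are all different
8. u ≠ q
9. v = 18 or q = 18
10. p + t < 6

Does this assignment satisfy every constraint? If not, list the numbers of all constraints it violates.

1. values 15, 7, 17; u = 15 is not < t = 7 — violated.
2. q + s + p = 17 + 16 + 2 = 35 — OK.
3. p = 2, not > 4; antecedent false, conditional vacuously true — OK.
4. u + t = 15 + 7 = 22; 22 ≥ 20, bound 20 not met — violated.
5. values 2 ≤ 7 ≤ 15 — OK.
6. p = 2 is in {7, 2, 1} — OK.
7. values 2, 16, 15 are pairwise distinct — OK.
8. u = 15, q = 17; distinct — OK.
9. v = 17 ≠ 18 and q = 17 ≠ 18; both disjuncts false — violated.
10. p + t = 2 + 7 = 9; 9 ≥ 6, bound 6 not met — violated.

The assignment fails constraints 1, 4, 9, and 10.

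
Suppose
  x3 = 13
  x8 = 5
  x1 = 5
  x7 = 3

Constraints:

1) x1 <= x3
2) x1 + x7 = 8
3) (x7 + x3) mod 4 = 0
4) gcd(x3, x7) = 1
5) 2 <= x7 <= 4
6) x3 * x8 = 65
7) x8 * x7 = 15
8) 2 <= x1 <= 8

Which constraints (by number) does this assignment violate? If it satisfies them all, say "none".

The assignment satisfies every constraint.

1) x1 = 5, x3 = 13; 5 ≤ 13 — satisfied.
2) x1 + x7 = 5 + 3 = 8 — satisfied.
3) x7 + x3 = 16; 16 mod 4 = 0 — satisfied.
4) gcd(13, 3) = 1 — satisfied.
5) x7 = 3 lies in [2, 4] — satisfied.
6) x3 * x8 = 13 * 5 = 65 — satisfied.
7) x8 * x7 = 5 * 3 = 15 — satisfied.
8) x1 = 5 lies in [2, 8] — satisfied.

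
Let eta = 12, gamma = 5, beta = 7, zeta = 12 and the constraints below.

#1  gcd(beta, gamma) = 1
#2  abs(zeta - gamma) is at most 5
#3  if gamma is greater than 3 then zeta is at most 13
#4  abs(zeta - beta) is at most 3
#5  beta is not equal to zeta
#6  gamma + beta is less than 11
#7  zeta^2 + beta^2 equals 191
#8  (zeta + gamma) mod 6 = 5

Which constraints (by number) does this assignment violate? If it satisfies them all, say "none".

#1 gcd(7, 5) = 1 — satisfied.
#2 abs(12 - 5) = 7; 7 > 5, exceeds bound 5 — violated.
#3 gamma = 5 > 3, so we need zeta ≤ 13; zeta = 12 ≤ 13 — satisfied.
#4 abs(12 - 7) = 5; 5 > 3, exceeds bound 3 — violated.
#5 beta = 7, zeta = 12; distinct — satisfied.
#6 gamma + beta = 5 + 7 = 12; 12 ≥ 11, bound 11 not met — violated.
#7 zeta^2 + beta^2 = 12^2 + 7^2 = 144 + 49 = 193, not 191 — violated.
#8 zeta + gamma = 17; 17 mod 6 = 5 — satisfied.

Constraints 2, 4, 6, and 7 do not hold.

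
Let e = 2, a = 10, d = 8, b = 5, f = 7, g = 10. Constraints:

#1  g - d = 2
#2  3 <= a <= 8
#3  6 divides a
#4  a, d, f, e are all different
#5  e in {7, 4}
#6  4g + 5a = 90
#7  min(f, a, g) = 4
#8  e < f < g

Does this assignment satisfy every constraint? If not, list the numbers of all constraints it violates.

#1 g - d = 10 - 8 = 2  ✓
#2 a = 10 is outside [3, 8]  ✗
#3 10 = 6*1 + 4, so 6 does not divide 10  ✗
#4 values 10, 8, 7, 2 are pairwise distinct  ✓
#5 e = 2 is not in {7, 4}  ✗
#6 4g + 5a = 4(10) + 5(10) = 90  ✓
#7 min(7, 10, 10) = 7, not 4  ✗
#8 values 2 < 7 < 10  ✓

Constraints 2, 3, 5, 7 are violated.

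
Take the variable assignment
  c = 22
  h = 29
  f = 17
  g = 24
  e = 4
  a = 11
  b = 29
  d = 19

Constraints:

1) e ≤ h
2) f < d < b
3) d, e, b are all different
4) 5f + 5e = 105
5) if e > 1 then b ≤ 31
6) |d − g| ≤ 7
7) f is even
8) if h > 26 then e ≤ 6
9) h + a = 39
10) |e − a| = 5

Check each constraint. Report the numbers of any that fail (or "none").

1) e = 4, h = 29; 4 ≤ 29  holds
2) values 17 < 19 < 29  holds
3) values 19, 4, 29 are pairwise distinct  holds
4) 5f + 5e = 5(17) + 5(4) = 105  holds
5) e = 4 > 1, so we need b ≤ 31; b = 29 ≤ 31  holds
6) |19 − 24| = 5; 5 ≤ 7  holds
7) f = 17 is odd  fails
8) h = 29 > 26, so we need e ≤ 6; e = 4 ≤ 6  holds
9) h + a = 29 + 11 = 40, not 39  fails
10) |4 − 11| = 7, not 5  fails

The assignment fails constraints 7, 9, and 10.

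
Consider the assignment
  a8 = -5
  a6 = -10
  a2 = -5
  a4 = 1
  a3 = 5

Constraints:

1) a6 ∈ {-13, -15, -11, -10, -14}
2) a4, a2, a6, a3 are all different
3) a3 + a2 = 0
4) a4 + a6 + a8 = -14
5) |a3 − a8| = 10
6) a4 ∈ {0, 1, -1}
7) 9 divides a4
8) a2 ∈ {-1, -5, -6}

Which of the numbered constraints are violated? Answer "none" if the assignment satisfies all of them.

Constraint 7 does not hold.

1) a6 = -10 is in {-13, -15, -11, -10, -14} — satisfied.
2) values 1, -5, -10, 5 are pairwise distinct — satisfied.
3) a3 + a2 = 5 + (-5) = 0 — satisfied.
4) a4 + a6 + a8 = 1 + (-10) + (-5) = -14 — satisfied.
5) |5 − (-5)| = 10 — satisfied.
6) a4 = 1 is in {0, 1, -1} — satisfied.
7) 1 = 9×0 + 1, so 9 does not divide 1 — violated.
8) a2 = -5 is in {-1, -5, -6} — satisfied.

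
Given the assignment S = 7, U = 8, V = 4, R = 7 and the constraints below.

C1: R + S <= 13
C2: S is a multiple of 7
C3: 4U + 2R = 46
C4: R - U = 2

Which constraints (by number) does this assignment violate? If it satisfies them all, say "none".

C1: R + S = 7 + 7 = 14; 14 > 13, bound 13 not met  FAIL
C2: 7 / 7 = 1, so 7 divides 7  OK
C3: 4U + 2R = 4(8) + 2(7) = 46  OK
C4: R - U = 7 - 8 = -1, not 2  FAIL

The assignment fails constraints 1 and 4.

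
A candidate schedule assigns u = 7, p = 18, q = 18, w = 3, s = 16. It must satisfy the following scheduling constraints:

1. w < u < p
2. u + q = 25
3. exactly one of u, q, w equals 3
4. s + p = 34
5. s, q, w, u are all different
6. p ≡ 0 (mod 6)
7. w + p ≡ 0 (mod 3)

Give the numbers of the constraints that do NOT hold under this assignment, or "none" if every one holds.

1. values 3 < 7 < 18  OK
2. u + q = 7 + 18 = 25  OK
3. u=7, q=18, w=3; 1 of them equals 3  OK
4. s + p = 16 + 18 = 34  OK
5. values 16, 18, 3, 7 are pairwise distinct  OK
6. 18 mod 6 = 0  OK
7. w + p = 21; 21 mod 3 = 0  OK

Yes — all constraints hold.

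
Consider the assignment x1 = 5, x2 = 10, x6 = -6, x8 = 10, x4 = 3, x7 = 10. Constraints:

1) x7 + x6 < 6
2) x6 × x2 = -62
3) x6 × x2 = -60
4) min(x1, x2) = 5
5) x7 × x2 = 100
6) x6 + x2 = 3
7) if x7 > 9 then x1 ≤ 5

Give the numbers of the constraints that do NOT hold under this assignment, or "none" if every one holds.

1) x7 + x6 = 10 + (-6) = 4; 4 < 6  true
2) x6 × x2 = -6 × 10 = -60, not -62  false
3) x6 × x2 = -6 × 10 = -60  true
4) min(5, 10) = 5  true
5) x7 × x2 = 10 × 10 = 100  true
6) x6 + x2 = -6 + 10 = 4, not 3  false
7) x7 = 10 > 9, so we need x1 ≤ 5; x1 = 5 ≤ 5  true

Constraints 2 and 6 do not hold.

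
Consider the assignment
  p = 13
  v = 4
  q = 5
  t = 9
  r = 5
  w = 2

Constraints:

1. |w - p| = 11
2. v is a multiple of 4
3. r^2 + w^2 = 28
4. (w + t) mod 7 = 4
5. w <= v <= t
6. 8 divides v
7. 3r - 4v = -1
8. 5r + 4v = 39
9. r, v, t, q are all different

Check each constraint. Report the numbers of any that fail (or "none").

1. |2 - 13| = 11  yes
2. 4 / 4 = 1, so 4 divides 4  yes
3. r^2 + w^2 = 5^2 + 2^2 = 25 + 4 = 29, not 28  no
4. w + t = 11; 11 mod 7 = 4  yes
5. values 2 <= 4 <= 9  yes
6. 4 = 8*0 + 4, so 8 does not divide 4  no
7. 3r - 4v = 3(5) - 4(4) = -1  yes
8. 5r + 4v = 5(5) + 4(4) = 41, not 39  no
9. r = q = 5, not all different  no

Constraints 3, 6, 8, and 9 are violated.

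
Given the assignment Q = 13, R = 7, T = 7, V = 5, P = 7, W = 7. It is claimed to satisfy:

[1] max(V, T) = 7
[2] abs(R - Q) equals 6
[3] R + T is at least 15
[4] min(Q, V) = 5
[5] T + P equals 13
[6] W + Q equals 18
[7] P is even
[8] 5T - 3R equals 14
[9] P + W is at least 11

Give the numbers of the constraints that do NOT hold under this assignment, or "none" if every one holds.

[1] max(5, 7) = 7 — satisfied.
[2] abs(7 - 13) = 6 — satisfied.
[3] R + T = 7 + 7 = 14; 14 < 15, bound 15 not met — violated.
[4] min(13, 5) = 5 — satisfied.
[5] T + P = 7 + 7 = 14, not 13 — violated.
[6] W + Q = 7 + 13 = 20, not 18 — violated.
[7] P = 7 is odd — violated.
[8] 5T - 3R = 5(7) - 3(7) = 14 — satisfied.
[9] P + W = 7 + 7 = 14; 14 ≥ 11 — satisfied.

The assignment fails constraints 3, 5, 6, and 7.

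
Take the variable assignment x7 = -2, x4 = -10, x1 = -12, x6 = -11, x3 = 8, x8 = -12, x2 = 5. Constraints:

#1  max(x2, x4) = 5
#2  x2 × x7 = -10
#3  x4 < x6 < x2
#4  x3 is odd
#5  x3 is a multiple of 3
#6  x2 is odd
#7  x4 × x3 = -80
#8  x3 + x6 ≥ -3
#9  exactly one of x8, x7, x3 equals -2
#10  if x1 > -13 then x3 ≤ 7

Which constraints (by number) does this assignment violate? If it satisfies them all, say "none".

#1 max(5, -10) = 5 — holds.
#2 x2 × x7 = 5 × (-2) = -10 — holds.
#3 values -10, -11, 5; x4 = -10 is not < x6 = -11 — fails.
#4 x3 = 8 is even — fails.
#5 8 = 3×2 + 2, so 3 does not divide 8 — fails.
#6 x2 = 5 is odd — holds.
#7 x4 × x3 = -10 × 8 = -80 — holds.
#8 x3 + x6 = 8 + (-11) = -3; -3 ≥ -3 — holds.
#9 x8=-12, x7=-2, x3=8; 1 of them equals -2 — holds.
#10 x1 = -12 > -13, so we need x3 ≤ 7; but x3 = 8 > 7 — fails.

Constraints 3, 4, 5, and 10 are violated.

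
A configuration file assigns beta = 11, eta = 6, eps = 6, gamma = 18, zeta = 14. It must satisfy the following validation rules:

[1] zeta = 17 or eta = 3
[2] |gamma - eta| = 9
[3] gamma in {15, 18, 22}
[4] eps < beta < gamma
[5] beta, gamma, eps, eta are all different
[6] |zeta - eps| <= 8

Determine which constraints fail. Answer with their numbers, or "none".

No — constraints 1, 2, and 5 are not satisfied.

[1] zeta = 14 ≠ 17 and eta = 6 ≠ 3; both disjuncts false  no
[2] |18 - 6| = 12, not 9  no
[3] gamma = 18 is in {15, 18, 22}  yes
[4] values 6 < 11 < 18  yes
[5] eps = eta = 6, not all different  no
[6] |14 - 6| = 8; 8 ≤ 8  yes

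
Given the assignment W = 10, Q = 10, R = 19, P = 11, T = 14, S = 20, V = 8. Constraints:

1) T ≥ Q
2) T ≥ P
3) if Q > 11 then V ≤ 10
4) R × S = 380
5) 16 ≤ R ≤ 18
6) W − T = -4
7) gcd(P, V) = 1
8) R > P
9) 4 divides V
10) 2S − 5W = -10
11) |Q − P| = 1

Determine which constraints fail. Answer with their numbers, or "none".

No — constraint 5 is not satisfied.

1) T = 14, Q = 10; 14 ≥ 10  yes
2) T = 14, P = 11; 14 ≥ 11  yes
3) Q = 10, not > 11; antecedent false, conditional vacuously true  yes
4) R × S = 19 × 20 = 380  yes
5) R = 19 is outside [16, 18]  no
6) W − T = 10 − 14 = -4  yes
7) gcd(11, 8) = 1  yes
8) R = 19, P = 11; 19 > 11  yes
9) 8 / 4 = 2, so 4 divides 8  yes
10) 2S − 5W = 2(20) − 5(10) = -10  yes
11) |10 − 11| = 1  yes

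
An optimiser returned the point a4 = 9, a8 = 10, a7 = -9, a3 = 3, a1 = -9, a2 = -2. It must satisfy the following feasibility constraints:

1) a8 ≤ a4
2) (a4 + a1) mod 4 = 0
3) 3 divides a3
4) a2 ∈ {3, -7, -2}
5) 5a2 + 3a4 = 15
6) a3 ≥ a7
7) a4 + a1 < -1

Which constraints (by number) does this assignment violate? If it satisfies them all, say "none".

1) a8 = 10, a4 = 9; 10 > 9 (want ≤)  no
2) a4 + a1 = 0; 0 mod 4 = 0  yes
3) 3 / 3 = 1, so 3 divides 3  yes
4) a2 = -2 is in {3, -7, -2}  yes
5) 5a2 + 3a4 = 5(-2) + 3(9) = 17, not 15  no
6) a3 = 3, a7 = -9; 3 ≥ -9  yes
7) a4 + a1 = 9 + (-9) = 0; 0 ≥ -1, bound -1 not met  no

No — constraints 1, 5, 7 are not satisfied.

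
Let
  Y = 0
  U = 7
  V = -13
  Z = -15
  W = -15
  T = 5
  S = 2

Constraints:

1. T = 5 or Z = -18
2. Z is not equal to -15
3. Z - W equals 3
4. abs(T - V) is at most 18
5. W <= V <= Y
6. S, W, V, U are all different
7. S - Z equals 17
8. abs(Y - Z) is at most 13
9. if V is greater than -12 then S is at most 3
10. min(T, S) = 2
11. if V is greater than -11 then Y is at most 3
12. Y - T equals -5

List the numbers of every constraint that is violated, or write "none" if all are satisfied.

Constraints 2, 3, and 8 are violated.

1. T = 5 = 5 (first disjunct) — holds.
2. Z = -15, but -15 is required to differ — does not hold.
3. Z - W = -15 - (-15) = 0, not 3 — does not hold.
4. abs(5 - (-13)) = 18; 18 ≤ 18 — holds.
5. values -15 <= -13 <= 0 — holds.
6. values 2, -15, -13, 7 are pairwise distinct — holds.
7. S - Z = 2 - (-15) = 17 — holds.
8. abs(0 - (-15)) = 15; 15 > 13, exceeds bound 13 — does not hold.
9. V = -13, not > -12; antecedent false, conditional vacuously true — holds.
10. min(5, 2) = 2 — holds.
11. V = -13, not > -11; antecedent false, conditional vacuously true — holds.
12. Y - T = 0 - 5 = -5 — holds.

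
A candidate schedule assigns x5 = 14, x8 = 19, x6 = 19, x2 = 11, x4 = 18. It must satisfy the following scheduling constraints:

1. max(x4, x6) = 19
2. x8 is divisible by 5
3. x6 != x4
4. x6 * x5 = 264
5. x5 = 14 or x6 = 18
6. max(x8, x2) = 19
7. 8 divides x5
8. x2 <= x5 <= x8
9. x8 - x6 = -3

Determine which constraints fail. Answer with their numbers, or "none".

1. max(18, 19) = 19 — satisfied.
2. 19 = 5*3 + 4, so 5 does not divide 19 — violated.
3. x6 = 19, x4 = 18; distinct — satisfied.
4. x6 * x5 = 19 * 14 = 266, not 264 — violated.
5. x5 = 14 = 14 (first disjunct) — satisfied.
6. max(19, 11) = 19 — satisfied.
7. 14 = 8*1 + 6, so 8 does not divide 14 — violated.
8. values 11 <= 14 <= 19 — satisfied.
9. x8 - x6 = 19 - 19 = 0, not -3 — violated.

The assignment fails constraints 2, 4, 7, 9.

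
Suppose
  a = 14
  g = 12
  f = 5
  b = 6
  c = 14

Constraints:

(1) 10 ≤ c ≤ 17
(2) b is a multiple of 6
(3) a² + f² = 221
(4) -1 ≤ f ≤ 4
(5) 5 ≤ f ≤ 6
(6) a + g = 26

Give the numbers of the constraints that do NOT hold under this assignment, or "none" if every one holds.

(1) c = 14 lies in [10, 17]  ✓
(2) 6 / 6 = 1, so 6 divides 6  ✓
(3) a² + f² = 14² + 5² = 196 + 25 = 221  ✓
(4) f = 5 is outside [-1, 4]  ✗
(5) f = 5 lies in [5, 6]  ✓
(6) a + g = 14 + 12 = 26  ✓

Constraint 4 does not hold.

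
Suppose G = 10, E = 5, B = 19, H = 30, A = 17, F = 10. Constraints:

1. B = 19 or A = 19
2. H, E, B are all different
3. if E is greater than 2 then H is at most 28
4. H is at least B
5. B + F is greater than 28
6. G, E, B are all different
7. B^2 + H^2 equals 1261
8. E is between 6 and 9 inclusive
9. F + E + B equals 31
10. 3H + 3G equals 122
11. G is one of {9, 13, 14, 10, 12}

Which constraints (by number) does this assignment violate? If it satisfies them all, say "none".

Constraints 3, 8, 9, and 10 are violated.

1. B = 19 = 19 (first disjunct)  true
2. values 30, 5, 19 are pairwise distinct  true
3. E = 5 > 2, so we need H ≤ 28; but H = 30 > 28  false
4. H = 30, B = 19; 30 ≥ 19  true
5. B + F = 19 + 10 = 29; 29 > 28  true
6. values 10, 5, 19 are pairwise distinct  true
7. B^2 + H^2 = 19^2 + 30^2 = 361 + 900 = 1261  true
8. E = 5 is outside [6, 9]  false
9. F + E + B = 10 + 5 + 19 = 34, not 31  false
10. 3H + 3G = 3(30) + 3(10) = 120, not 122  false
11. G = 10 is in {9, 13, 14, 10, 12}  true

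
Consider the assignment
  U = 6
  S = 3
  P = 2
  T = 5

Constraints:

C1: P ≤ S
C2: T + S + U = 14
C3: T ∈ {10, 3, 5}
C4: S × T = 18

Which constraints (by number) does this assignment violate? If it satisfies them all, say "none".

C1: P = 2, S = 3; 2 ≤ 3  holds
C2: T + S + U = 5 + 3 + 6 = 14  holds
C3: T = 5 is in {10, 3, 5}  holds
C4: S × T = 3 × 5 = 15, not 18  fails

Constraint 4 is violated.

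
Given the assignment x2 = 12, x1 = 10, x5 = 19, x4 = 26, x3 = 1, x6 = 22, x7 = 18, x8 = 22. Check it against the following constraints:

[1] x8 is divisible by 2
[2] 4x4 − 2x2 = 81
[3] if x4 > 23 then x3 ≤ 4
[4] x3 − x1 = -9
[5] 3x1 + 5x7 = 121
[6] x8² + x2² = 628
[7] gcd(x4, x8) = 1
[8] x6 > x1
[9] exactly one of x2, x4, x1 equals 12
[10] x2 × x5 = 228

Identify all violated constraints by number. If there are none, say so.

No — constraints 2, 5, 7 are not satisfied.

[1] 22 / 2 = 11, so 2 divides 22  yes
[2] 4x4 − 2x2 = 4(26) − 2(12) = 80, not 81  no
[3] x4 = 26 > 23, so we need x3 ≤ 4; x3 = 1 ≤ 4  yes
[4] x3 − x1 = 1 − 10 = -9  yes
[5] 3x1 + 5x7 = 3(10) + 5(18) = 120, not 121  no
[6] x8² + x2² = 22² + 12² = 484 + 144 = 628  yes
[7] gcd(26, 22) = 2, not 1  no
[8] x6 = 22, x1 = 10; 22 > 10  yes
[9] x2=12, x4=26, x1=10; 1 of them equals 12  yes
[10] x2 × x5 = 12 × 19 = 228  yes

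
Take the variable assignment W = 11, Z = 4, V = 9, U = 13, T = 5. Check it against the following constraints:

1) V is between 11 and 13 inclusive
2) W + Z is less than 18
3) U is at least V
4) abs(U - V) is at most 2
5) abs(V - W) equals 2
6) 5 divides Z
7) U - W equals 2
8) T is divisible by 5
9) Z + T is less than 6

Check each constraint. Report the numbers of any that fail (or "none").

Constraints 1, 4, 6, 9 are violated.

1) V = 9 is outside [11, 13] — does not hold.
2) W + Z = 11 + 4 = 15; 15 < 18 — holds.
3) U = 13, V = 9; 13 ≥ 9 — holds.
4) abs(13 - 9) = 4; 4 > 2, exceeds bound 2 — does not hold.
5) abs(9 - 11) = 2 — holds.
6) 4 = 5*0 + 4, so 5 does not divide 4 — does not hold.
7) U - W = 13 - 11 = 2 — holds.
8) 5 / 5 = 1, so 5 divides 5 — holds.
9) Z + T = 4 + 5 = 9; 9 ≥ 6, bound 6 not met — does not hold.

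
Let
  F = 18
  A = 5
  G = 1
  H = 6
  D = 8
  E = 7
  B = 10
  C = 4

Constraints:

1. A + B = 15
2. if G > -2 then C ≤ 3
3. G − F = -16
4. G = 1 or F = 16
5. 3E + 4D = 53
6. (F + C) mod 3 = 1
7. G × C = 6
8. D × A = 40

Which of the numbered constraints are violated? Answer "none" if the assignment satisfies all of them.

1. A + B = 5 + 10 = 15 — holds.
2. G = 1 > -2, so we need C ≤ 3; but C = 4 > 3 — fails.
3. G − F = 1 − 18 = -17, not -16 — fails.
4. G = 1 = 1 (first disjunct) — holds.
5. 3E + 4D = 3(7) + 4(8) = 53 — holds.
6. F + C = 22; 22 mod 3 = 1 — holds.
7. G × C = 1 × 4 = 4, not 6 — fails.
8. D × A = 8 × 5 = 40 — holds.

No — constraints 2, 3, 7 are not satisfied.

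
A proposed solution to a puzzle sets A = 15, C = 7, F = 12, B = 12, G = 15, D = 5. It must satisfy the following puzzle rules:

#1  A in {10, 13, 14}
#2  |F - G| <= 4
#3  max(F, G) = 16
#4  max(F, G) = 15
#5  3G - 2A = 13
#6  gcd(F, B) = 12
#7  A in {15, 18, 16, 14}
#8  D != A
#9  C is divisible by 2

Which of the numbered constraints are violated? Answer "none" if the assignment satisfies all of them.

Violated: 1, 3, 5, and 9.

#1 A = 15 is not in {10, 13, 14} — violated.
#2 |12 - 15| = 3; 3 ≤ 4 — satisfied.
#3 max(12, 15) = 15, not 16 — violated.
#4 max(12, 15) = 15 — satisfied.
#5 3G - 2A = 3(15) - 2(15) = 15, not 13 — violated.
#6 gcd(12, 12) = 12 — satisfied.
#7 A = 15 is in {15, 18, 16, 14} — satisfied.
#8 D = 5, A = 15; distinct — satisfied.
#9 7 = 2*3 + 1, so 2 does not divide 7 — violated.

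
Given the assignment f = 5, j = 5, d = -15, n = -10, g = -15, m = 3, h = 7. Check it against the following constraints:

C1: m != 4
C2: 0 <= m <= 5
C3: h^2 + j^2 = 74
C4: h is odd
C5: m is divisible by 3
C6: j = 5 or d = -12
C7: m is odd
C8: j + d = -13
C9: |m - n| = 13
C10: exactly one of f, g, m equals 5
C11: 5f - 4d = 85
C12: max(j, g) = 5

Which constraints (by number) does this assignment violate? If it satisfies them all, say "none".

C1: m = 3, and 3 ≠ 4 — satisfied.
C2: m = 3 lies in [0, 5] — satisfied.
C3: h^2 + j^2 = 7^2 + 5^2 = 49 + 25 = 74 — satisfied.
C4: h = 7 is odd — satisfied.
C5: 3 / 3 = 1, so 3 divides 3 — satisfied.
C6: j = 5 = 5 (first disjunct) — satisfied.
C7: m = 3 is odd — satisfied.
C8: j + d = 5 + (-15) = -10, not -13 — violated.
C9: |3 - (-10)| = 13 — satisfied.
C10: f=5, g=-15, m=3; 1 of them equals 5 — satisfied.
C11: 5f - 4d = 5(5) - 4(-15) = 85 — satisfied.
C12: max(5, -15) = 5 — satisfied.

Constraint 8 does not hold.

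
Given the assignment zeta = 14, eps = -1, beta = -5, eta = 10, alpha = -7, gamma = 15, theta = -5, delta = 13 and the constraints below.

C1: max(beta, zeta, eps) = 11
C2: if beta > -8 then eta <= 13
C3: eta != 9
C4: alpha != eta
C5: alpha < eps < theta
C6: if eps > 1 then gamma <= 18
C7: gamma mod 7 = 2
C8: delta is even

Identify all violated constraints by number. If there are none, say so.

C1: max(-5, 14, -1) = 14, not 11  FAIL
C2: beta = -5 > -8, so we need eta ≤ 13; eta = 10 ≤ 13  OK
C3: eta = 10, and 10 ≠ 9  OK
C4: alpha = -7, eta = 10; distinct  OK
C5: values -7, -1, -5; eps = -1 is not < theta = -5  FAIL
C6: eps = -1, not > 1; antecedent false, conditional vacuously true  OK
C7: 15 mod 7 = 1, not 2  FAIL
C8: delta = 13 is odd  FAIL

Constraints 1, 5, 7, and 8 do not hold.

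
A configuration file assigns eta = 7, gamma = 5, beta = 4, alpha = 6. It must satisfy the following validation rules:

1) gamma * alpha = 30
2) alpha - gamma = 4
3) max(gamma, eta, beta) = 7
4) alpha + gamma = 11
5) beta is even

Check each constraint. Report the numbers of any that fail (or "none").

No — constraint 2 is not satisfied.

1) gamma * alpha = 5 * 6 = 30 — satisfied.
2) alpha - gamma = 6 - 5 = 1, not 4 — violated.
3) max(5, 7, 4) = 7 — satisfied.
4) alpha + gamma = 6 + 5 = 11 — satisfied.
5) beta = 4 is even — satisfied.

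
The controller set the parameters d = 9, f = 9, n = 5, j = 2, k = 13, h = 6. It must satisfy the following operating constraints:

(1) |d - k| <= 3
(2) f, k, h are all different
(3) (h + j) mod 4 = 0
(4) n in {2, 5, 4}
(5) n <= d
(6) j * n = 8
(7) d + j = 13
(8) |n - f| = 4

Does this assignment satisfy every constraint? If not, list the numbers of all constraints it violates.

(1) |9 - 13| = 4; 4 > 3, exceeds bound 3 — fails.
(2) values 9, 13, 6 are pairwise distinct — holds.
(3) h + j = 8; 8 mod 4 = 0 — holds.
(4) n = 5 is in {2, 5, 4} — holds.
(5) n = 5, d = 9; 5 ≤ 9 — holds.
(6) j * n = 2 * 5 = 10, not 8 — fails.
(7) d + j = 9 + 2 = 11, not 13 — fails.
(8) |5 - 9| = 4 — holds.

The assignment fails constraints 1, 6, and 7.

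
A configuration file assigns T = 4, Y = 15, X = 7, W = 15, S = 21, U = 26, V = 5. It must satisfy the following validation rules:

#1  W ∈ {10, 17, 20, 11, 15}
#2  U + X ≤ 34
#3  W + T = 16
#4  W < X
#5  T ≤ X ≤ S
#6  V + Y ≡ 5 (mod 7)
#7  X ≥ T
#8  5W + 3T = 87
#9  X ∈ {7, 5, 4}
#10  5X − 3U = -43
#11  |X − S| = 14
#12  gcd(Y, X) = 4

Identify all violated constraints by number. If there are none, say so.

#1 W = 15 is in {10, 17, 20, 11, 15} — satisfied.
#2 U + X = 26 + 7 = 33; 33 ≤ 34 — satisfied.
#3 W + T = 15 + 4 = 19, not 16 — violated.
#4 W = 15, X = 7; 15 ≥ 7 (want <) — violated.
#5 values 4 ≤ 7 ≤ 21 — satisfied.
#6 V + Y = 20; 20 mod 7 = 6, not 5 — violated.
#7 X = 7, T = 4; 7 ≥ 4 — satisfied.
#8 5W + 3T = 5(15) + 3(4) = 87 — satisfied.
#9 X = 7 is in {7, 5, 4} — satisfied.
#10 5X − 3U = 5(7) − 3(26) = -43 — satisfied.
#11 |7 − 21| = 14 — satisfied.
#12 gcd(15, 7) = 1, not 4 — violated.

The assignment fails constraints 3, 4, 6, 12.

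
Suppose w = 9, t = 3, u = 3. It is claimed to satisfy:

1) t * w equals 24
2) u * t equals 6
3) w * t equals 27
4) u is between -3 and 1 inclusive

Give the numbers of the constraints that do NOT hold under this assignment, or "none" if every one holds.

1) t * w = 3 * 9 = 27, not 24 — does not hold.
2) u * t = 3 * 3 = 9, not 6 — does not hold.
3) w * t = 9 * 3 = 27 — holds.
4) u = 3 is outside [-3, 1] — does not hold.

Violated: 1, 2, 4.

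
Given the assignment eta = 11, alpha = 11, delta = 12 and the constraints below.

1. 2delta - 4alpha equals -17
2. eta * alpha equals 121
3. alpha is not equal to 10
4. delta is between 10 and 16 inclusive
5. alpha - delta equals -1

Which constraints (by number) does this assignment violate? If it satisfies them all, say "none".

Constraint 1 does not hold.

1. 2delta - 4alpha = 2(12) - 4(11) = -20, not -17 — violated.
2. eta * alpha = 11 * 11 = 121 — satisfied.
3. alpha = 11, and 11 ≠ 10 — satisfied.
4. delta = 12 lies in [10, 16] — satisfied.
5. alpha - delta = 11 - 12 = -1 — satisfied.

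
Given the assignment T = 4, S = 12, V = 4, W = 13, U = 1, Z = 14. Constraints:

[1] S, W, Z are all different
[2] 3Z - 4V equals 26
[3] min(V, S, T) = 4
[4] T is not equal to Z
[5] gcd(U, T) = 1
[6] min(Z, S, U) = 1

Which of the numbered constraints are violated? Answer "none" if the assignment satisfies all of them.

[1] values 12, 13, 14 are pairwise distinct — OK.
[2] 3Z - 4V = 3(14) - 4(4) = 26 — OK.
[3] min(4, 12, 4) = 4 — OK.
[4] T = 4, Z = 14; distinct — OK.
[5] gcd(1, 4) = 1 — OK.
[6] min(14, 12, 1) = 1 — OK.

The assignment satisfies every constraint.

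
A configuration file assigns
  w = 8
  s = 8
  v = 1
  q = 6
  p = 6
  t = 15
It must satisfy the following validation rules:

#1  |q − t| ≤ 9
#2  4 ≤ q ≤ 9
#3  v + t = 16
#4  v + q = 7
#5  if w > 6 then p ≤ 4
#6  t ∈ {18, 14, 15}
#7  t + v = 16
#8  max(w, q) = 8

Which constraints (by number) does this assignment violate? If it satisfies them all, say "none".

#1 |6 − 15| = 9; 9 ≤ 9 — holds.
#2 q = 6 lies in [4, 9] — holds.
#3 v + t = 1 + 15 = 16 — holds.
#4 v + q = 1 + 6 = 7 — holds.
#5 w = 8 > 6, so we need p ≤ 4; but p = 6 > 4 — fails.
#6 t = 15 is in {18, 14, 15} — holds.
#7 t + v = 15 + 1 = 16 — holds.
#8 max(8, 6) = 8 — holds.

The assignment fails constraint 5.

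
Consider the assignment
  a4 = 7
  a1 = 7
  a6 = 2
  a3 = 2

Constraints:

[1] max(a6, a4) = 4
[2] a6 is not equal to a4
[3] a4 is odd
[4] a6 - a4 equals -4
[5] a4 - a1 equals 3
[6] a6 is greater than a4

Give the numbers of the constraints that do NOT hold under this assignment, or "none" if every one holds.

No — constraints 1, 4, 5, and 6 are not satisfied.

[1] max(2, 7) = 7, not 4  fails
[2] a6 = 2, a4 = 7; distinct  holds
[3] a4 = 7 is odd  holds
[4] a6 - a4 = 2 - 7 = -5, not -4  fails
[5] a4 - a1 = 7 - 7 = 0, not 3  fails
[6] a6 = 2, a4 = 7; 2 ≤ 7 (want >)  fails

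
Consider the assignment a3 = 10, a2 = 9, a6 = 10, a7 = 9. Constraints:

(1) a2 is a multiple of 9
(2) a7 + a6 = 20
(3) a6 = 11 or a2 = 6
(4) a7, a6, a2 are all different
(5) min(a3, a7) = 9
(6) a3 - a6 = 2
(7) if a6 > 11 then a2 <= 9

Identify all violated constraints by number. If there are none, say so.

(1) 9 / 9 = 1, so 9 divides 9 — OK.
(2) a7 + a6 = 9 + 10 = 19, not 20 — violated.
(3) a6 = 10 ≠ 11 and a2 = 9 ≠ 6; both disjuncts false — violated.
(4) a7 = a2 = 9, not all different — violated.
(5) min(10, 9) = 9 — OK.
(6) a3 - a6 = 10 - 10 = 0, not 2 — violated.
(7) a6 = 10, not > 11; antecedent false, conditional vacuously true — OK.

Constraints 2, 3, 4, 6 do not hold.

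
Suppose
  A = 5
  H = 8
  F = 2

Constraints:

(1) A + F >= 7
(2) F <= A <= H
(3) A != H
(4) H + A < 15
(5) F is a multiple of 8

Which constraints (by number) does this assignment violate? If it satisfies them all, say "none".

(1) A + F = 5 + 2 = 7; 7 ≥ 7  ✔
(2) values 2 <= 5 <= 8  ✔
(3) A = 5, H = 8; distinct  ✔
(4) H + A = 8 + 5 = 13; 13 < 15  ✔
(5) 2 = 8*0 + 2, so 8 does not divide 2  ✘

The assignment fails constraint 5.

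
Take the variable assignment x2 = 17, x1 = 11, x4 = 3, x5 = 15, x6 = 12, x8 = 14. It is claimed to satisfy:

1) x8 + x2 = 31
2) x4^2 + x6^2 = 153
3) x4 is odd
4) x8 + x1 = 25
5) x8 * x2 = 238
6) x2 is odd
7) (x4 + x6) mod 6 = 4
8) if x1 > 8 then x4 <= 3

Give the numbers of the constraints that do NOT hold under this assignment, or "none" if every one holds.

1) x8 + x2 = 14 + 17 = 31 — holds.
2) x4^2 + x6^2 = 3^2 + 12^2 = 9 + 144 = 153 — holds.
3) x4 = 3 is odd — holds.
4) x8 + x1 = 14 + 11 = 25 — holds.
5) x8 * x2 = 14 * 17 = 238 — holds.
6) x2 = 17 is odd — holds.
7) x4 + x6 = 15; 15 mod 6 = 3, not 4 — fails.
8) x1 = 11 > 8, so we need x4 ≤ 3; x4 = 3 ≤ 3 — holds.

The assignment fails constraint 7.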